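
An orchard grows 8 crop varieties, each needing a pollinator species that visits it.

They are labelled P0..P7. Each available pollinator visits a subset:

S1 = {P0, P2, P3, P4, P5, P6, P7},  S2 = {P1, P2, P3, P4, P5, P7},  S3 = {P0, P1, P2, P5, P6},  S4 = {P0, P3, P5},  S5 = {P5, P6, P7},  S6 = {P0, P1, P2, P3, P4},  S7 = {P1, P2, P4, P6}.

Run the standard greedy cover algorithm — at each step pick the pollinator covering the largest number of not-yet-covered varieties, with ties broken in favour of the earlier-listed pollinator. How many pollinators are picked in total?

2

Greedy: pick S1 (covers 7 new) → pick S2 (covers 1 new). Total picks: 2.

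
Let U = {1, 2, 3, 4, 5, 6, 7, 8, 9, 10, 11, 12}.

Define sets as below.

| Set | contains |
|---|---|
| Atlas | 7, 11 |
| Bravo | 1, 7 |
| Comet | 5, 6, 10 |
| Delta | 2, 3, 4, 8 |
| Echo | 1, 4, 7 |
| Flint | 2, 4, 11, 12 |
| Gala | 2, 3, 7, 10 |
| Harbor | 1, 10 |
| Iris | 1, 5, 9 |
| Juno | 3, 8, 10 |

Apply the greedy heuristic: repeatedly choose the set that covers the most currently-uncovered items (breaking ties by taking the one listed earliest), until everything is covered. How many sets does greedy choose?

5

Greedy: pick Delta (covers 4 new) → pick Comet (covers 3 new) → pick Atlas (covers 2 new) → pick Iris (covers 2 new) → pick Flint (covers 1 new). Total picks: 5.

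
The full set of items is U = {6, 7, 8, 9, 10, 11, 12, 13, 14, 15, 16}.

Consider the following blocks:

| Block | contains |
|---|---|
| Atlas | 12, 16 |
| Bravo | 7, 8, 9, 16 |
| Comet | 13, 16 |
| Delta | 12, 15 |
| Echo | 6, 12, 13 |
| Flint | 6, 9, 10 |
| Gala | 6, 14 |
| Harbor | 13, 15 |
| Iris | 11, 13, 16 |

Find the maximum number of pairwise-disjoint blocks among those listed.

Bravo, Gala, Harbor are pairwise disjoint (Bravo={7,8,9,16}; Gala={6,14}; Harbor={13,15}).
Every remaining block overlaps one of these, and no 4 of the listed blocks are pairwise disjoint, so 3 is the maximum.

3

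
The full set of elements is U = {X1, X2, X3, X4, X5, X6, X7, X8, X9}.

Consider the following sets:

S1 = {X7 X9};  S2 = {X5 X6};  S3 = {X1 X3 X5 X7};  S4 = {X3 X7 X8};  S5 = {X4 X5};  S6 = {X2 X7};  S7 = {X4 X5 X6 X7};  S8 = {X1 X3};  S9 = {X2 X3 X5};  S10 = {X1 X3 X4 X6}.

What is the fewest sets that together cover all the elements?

4

Take {S1, S4, S9, S10}. Their union is {X1, X2, X3, X4, X5, X6, X7, X8, X9}, which is all 9 elements.
No 3 of the 10 sets cover everything (all 120 combinations miss at least one element), so 4 is optimal.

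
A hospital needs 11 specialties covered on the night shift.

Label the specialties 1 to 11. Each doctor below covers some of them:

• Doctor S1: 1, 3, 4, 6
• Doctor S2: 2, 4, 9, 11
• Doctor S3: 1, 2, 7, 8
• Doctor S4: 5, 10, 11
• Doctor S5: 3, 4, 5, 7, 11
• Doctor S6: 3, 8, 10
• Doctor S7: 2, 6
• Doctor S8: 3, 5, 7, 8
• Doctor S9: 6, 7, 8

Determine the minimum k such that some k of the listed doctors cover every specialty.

S1 and S2 and S4 and S8 together: S1 ∪ S2 ∪ S4 ∪ S8 = {1, 2, 3, 4, 5, 6, 7, 8, 9, 10, 11} — every specialty is covered.
No 3 of the 9 doctors cover everything (all 84 combinations miss at least one specialty), so 4 is optimal.

4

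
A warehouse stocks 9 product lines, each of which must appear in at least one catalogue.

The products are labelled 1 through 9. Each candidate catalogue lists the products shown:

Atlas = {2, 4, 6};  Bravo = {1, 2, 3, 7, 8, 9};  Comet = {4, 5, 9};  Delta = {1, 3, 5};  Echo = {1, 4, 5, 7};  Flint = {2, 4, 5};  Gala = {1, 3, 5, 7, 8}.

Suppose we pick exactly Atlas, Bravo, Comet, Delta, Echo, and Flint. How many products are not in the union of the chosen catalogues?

Union of Atlas, Bravo, Comet, Delta, Echo, Flint = {1, 2, 3, 4, 5, 6, 7, 8, 9} — that's every product, so 0 are uncovered.

0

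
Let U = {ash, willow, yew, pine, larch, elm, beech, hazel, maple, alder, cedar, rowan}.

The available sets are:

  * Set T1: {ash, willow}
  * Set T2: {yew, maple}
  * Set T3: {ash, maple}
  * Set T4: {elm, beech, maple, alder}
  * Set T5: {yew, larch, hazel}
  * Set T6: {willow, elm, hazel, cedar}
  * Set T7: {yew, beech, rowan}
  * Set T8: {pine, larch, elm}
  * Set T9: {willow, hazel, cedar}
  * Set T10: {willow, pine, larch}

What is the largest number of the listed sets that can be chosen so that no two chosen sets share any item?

T3, T7, T8, T9 are pairwise disjoint (T3={ash,maple}; T7={yew,beech,rowan}; T8={pine,larch,elm}; T9={willow,hazel,cedar}).
Every remaining set overlaps one of these, and no 5 of the listed sets are pairwise disjoint, so 4 is the maximum.

4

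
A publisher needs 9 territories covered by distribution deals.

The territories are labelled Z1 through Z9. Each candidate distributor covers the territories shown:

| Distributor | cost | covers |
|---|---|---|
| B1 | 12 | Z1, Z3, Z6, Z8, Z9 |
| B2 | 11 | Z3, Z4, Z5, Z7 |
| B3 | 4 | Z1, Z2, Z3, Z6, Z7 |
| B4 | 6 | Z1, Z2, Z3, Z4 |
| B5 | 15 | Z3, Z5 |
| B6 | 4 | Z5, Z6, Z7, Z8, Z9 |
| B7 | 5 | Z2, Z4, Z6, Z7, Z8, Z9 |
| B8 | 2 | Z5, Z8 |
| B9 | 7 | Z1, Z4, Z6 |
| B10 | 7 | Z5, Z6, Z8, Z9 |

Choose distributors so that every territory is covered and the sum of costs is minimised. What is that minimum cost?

10

B4, B6 together cover every territory (B4 ∪ B6 = {Z1, Z2, Z3, Z4, Z5, Z6, Z7, Z8, Z9}); total cost 6 + 4 = 10.
The greedy pick B3, B8, B7 costs 11; no covering selection beats 10.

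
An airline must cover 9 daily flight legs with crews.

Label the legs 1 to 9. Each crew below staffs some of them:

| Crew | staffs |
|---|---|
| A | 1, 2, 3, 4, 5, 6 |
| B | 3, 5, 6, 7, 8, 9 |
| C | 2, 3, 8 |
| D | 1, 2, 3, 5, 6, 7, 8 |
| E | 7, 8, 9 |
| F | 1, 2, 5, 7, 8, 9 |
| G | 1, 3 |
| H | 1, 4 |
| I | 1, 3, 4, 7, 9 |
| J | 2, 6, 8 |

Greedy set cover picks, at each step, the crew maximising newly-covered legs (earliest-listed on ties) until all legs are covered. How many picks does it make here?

2

Greedy: pick D (covers 7 new) → pick I (covers 2 new). Total picks: 2.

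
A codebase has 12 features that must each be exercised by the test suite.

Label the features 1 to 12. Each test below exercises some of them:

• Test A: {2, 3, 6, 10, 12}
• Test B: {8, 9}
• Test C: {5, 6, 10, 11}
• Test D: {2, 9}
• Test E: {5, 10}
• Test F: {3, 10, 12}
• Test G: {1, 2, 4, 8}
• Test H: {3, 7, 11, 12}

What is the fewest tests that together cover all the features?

4

Take {B, C, G, H}. Their union is {1, 2, 3, 4, 5, 6, 7, 8, 9, 10, 11, 12}, which is all 12 features.
No 3 of the 8 tests cover everything (all 56 combinations miss at least one feature), so 4 is optimal.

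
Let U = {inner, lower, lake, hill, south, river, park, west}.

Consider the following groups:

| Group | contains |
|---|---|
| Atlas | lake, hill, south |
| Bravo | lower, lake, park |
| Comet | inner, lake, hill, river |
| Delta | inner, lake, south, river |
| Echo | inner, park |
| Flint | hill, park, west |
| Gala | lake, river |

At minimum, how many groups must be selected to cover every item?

3

Bravo and Delta and Flint together: Bravo ∪ Delta ∪ Flint = {inner, lower, lake, hill, south, river, park, west} — every item is covered.
Only Bravo contains lower, so Bravo is forced; the remaining 5 items need at least 2 more groups (each remaining group adds at most 3) — so at least 3 groups are needed, and 3 is optimal.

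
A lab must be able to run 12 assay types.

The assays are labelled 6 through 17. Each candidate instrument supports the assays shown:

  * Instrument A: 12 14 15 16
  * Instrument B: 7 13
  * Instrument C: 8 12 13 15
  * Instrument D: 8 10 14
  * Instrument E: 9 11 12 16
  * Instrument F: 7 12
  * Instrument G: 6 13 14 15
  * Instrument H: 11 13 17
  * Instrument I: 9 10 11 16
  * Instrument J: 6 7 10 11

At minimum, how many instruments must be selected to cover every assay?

5

B and C and G and H and I together: B ∪ C ∪ G ∪ H ∪ I = {6, 7, 8, 9, 10, 11, 12, 13, 14, 15, 16, 17} — every assay is covered.
No 4 of the 10 instruments cover everything (all 210 combinations miss at least one assay), so 5 is optimal.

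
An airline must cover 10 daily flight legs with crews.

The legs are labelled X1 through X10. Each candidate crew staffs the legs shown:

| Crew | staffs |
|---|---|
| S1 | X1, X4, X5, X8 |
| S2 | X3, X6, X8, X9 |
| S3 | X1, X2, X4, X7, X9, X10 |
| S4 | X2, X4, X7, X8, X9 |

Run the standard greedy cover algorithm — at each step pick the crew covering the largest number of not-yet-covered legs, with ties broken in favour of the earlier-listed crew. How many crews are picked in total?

3

Greedy: pick S3 (covers 6 new) → pick S2 (covers 3 new) → pick S1 (covers 1 new). Total picks: 3.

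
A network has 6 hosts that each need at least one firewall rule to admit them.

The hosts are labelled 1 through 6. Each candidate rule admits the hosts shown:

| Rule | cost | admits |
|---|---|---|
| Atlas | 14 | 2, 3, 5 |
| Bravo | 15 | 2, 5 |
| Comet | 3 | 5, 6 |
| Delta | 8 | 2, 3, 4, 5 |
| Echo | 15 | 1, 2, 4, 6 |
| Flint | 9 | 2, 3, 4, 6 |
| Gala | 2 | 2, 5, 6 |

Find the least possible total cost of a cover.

23

Delta, Echo together cover every host (Delta ∪ Echo = {1, 2, 3, 4, 5, 6}); total cost 8 + 15 = 23.
The greedy pick Gala, Delta, Echo costs 25; no covering selection beats 23.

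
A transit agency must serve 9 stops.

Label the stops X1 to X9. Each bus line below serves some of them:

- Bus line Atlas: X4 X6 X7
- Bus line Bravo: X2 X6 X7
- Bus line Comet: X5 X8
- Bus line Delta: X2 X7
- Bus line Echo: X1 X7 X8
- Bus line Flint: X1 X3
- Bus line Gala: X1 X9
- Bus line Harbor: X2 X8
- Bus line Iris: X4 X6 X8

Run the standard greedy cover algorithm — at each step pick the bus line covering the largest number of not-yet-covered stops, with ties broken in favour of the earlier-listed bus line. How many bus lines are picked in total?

5

Greedy: pick Atlas (covers 3 new) → pick Comet (covers 2 new) → pick Flint (covers 2 new) → pick Bravo (covers 1 new) → pick Gala (covers 1 new). Total picks: 5.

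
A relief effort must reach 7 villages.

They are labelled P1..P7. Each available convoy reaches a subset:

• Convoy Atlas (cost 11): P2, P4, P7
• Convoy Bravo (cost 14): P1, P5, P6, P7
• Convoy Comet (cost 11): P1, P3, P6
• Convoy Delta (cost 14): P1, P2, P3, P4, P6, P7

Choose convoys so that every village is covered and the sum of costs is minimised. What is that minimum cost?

Bravo, Delta together cover every village (Bravo ∪ Delta = {P1, P2, P3, P4, P5, P6, P7}); total cost 14 + 14 = 28.
No covering selection has total cost below 28.

28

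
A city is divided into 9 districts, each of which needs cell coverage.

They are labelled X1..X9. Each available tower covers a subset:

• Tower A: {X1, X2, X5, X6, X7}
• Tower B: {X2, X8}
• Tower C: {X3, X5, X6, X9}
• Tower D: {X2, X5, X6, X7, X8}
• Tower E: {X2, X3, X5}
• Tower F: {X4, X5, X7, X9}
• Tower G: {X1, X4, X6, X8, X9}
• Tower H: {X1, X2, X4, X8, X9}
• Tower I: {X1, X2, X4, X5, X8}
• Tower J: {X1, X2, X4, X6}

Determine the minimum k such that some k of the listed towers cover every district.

C and D and I together: C ∪ D ∪ I = {X1, X2, X3, X4, X5, X6, X7, X8, X9} — every district is covered.
No 2 of the 10 towers cover everything (all 45 combinations miss at least one district), so 3 is optimal.

3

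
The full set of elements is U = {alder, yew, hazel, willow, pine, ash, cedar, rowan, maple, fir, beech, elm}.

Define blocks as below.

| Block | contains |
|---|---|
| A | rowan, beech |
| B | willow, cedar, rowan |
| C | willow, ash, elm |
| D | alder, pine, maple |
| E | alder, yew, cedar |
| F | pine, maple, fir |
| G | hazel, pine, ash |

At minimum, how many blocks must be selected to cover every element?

5

A and C and E and F and G together: A ∪ C ∪ E ∪ F ∪ G = {alder, yew, hazel, willow, pine, ash, cedar, rowan, maple, fir, beech, elm} — every element is covered.
Only A contains beech, so A is forced; the remaining 10 elements need at least 4 more blocks (each remaining block adds at most 3) — so at least 5 blocks are needed, and 5 is optimal.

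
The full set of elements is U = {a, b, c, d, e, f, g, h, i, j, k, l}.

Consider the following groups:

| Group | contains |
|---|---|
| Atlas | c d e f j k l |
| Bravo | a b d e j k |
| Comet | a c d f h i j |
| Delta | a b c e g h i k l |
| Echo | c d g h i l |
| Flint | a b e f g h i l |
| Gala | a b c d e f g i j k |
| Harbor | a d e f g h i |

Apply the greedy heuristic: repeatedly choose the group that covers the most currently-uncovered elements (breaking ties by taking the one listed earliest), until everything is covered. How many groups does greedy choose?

Greedy: pick Gala (covers 10 new) → pick Delta (covers 2 new). Total picks: 2.

2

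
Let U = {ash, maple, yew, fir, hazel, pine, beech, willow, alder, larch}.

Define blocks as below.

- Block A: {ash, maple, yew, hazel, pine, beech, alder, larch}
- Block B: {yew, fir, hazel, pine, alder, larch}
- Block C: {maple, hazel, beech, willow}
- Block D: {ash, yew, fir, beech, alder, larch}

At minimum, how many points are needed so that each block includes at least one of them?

Take H = {beech, larch}. Each listed block contains at least one of these, so H is a hitting set of size 2.
No single point lies in every block, so at least 2 are needed and 2 is optimal.

2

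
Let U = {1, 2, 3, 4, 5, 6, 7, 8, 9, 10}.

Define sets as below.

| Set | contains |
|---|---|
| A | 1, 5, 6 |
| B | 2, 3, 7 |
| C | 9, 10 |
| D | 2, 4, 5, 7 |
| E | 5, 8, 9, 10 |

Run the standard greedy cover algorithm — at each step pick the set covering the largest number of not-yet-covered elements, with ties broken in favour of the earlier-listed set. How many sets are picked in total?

Greedy: pick D (covers 4 new) → pick E (covers 3 new) → pick A (covers 2 new) → pick B (covers 1 new). Total picks: 4.

4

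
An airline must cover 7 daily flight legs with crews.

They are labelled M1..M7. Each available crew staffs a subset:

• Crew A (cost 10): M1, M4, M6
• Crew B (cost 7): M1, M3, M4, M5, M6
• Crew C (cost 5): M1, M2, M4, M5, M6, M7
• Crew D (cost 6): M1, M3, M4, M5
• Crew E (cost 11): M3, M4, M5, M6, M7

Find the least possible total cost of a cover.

C, D together cover every leg (C ∪ D = {M1, M2, M3, M4, M5, M6, M7}); total cost 5 + 6 = 11.
No covering selection has total cost below 11.

11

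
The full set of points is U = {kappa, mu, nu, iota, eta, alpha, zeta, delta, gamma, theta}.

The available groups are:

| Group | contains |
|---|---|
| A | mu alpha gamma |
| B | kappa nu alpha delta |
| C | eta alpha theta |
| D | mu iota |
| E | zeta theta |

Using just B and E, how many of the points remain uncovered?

4

Union of B, E = {kappa, nu, alpha, zeta, delta, theta}.
Not covered: mu, iota, eta, gamma — 4 points.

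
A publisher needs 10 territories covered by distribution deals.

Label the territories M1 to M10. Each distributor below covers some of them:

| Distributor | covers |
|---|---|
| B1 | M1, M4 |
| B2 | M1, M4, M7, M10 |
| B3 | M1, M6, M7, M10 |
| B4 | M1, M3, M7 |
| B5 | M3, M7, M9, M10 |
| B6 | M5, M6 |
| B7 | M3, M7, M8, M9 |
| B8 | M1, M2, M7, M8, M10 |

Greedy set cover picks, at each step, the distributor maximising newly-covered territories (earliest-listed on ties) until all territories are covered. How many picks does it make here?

Greedy: pick B8 (covers 5 new) → pick B5 (covers 2 new) → pick B6 (covers 2 new) → pick B1 (covers 1 new). Total picks: 4.

4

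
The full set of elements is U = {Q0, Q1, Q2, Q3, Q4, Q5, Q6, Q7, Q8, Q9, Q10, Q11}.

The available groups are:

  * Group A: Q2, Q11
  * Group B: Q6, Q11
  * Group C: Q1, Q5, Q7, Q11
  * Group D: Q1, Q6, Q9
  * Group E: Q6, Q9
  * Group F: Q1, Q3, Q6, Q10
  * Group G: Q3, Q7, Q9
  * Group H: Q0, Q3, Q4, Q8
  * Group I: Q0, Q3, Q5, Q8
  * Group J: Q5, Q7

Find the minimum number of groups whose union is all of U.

A and F and G and H and I together: A ∪ F ∪ G ∪ H ∪ I = {Q0, Q1, Q2, Q3, Q4, Q5, Q6, Q7, Q8, Q9, Q10, Q11} — every element is covered.
No 4 of the 10 groups cover everything (all 210 combinations miss at least one element), so 5 is optimal.

5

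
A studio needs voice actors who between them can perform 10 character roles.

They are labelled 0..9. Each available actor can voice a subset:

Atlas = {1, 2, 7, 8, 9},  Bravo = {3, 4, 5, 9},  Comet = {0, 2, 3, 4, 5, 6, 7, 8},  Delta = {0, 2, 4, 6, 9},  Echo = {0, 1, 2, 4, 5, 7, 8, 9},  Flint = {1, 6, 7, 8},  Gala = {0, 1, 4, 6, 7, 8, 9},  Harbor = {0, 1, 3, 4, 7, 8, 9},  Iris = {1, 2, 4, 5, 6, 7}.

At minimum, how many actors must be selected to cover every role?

Comet and Gala together: Comet ∪ Gala = {0, 1, 2, 3, 4, 5, 6, 7, 8, 9} — every role is covered.
No single actor has all 10 roles (the largest, Comet, has 8), so 2 is optimal.

2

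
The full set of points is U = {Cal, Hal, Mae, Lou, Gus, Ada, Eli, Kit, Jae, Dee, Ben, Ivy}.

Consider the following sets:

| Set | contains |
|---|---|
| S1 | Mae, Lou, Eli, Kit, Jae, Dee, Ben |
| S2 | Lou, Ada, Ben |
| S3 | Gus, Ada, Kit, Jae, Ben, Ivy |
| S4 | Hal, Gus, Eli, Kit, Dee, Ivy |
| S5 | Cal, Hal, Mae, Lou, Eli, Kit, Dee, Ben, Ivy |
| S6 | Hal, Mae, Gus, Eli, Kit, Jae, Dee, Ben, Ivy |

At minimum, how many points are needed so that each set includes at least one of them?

2

The 2 points {Kit, Ben} hit every set.
The sets S2, S4 are pairwise disjoint, so any hitting set needs a separate point for each — at least 2. Hence 2 is optimal.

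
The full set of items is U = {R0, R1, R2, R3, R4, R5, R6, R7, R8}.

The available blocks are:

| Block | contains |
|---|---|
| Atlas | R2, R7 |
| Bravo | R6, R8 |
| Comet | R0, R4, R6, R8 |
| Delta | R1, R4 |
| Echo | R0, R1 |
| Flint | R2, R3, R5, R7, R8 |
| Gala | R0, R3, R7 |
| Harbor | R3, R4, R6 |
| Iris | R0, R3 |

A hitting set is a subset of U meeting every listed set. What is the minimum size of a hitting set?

4

H = {R0, R1, R6, R7} meets every block (each contains at least one member of H), and |H| = 4.
The blocks Atlas, Bravo, Delta, Iris are pairwise disjoint, so any hitting set needs a separate item for each — at least 4. Hence 4 is optimal.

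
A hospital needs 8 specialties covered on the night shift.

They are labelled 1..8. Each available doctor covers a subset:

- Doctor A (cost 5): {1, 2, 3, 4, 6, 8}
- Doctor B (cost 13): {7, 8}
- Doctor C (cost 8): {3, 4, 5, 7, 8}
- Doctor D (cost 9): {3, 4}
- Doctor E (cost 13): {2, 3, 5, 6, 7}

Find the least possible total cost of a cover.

A, C together cover every specialty (A ∪ C = {1, 2, 3, 4, 5, 6, 7, 8}); total cost 5 + 8 = 13.
No covering selection has total cost below 13.

13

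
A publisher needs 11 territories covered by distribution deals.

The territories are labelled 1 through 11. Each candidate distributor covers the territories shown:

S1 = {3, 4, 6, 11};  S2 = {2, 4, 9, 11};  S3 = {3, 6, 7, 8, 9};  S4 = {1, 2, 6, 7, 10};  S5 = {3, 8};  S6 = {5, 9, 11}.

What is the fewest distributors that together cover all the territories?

4

Take {S2, S4, S5, S6}. Their union is {1, 2, 3, 4, 5, 6, 7, 8, 9, 10, 11}, which is all 11 territories.
No 3 of the 6 distributors cover everything (all 20 combinations miss at least one territory), so 4 is optimal.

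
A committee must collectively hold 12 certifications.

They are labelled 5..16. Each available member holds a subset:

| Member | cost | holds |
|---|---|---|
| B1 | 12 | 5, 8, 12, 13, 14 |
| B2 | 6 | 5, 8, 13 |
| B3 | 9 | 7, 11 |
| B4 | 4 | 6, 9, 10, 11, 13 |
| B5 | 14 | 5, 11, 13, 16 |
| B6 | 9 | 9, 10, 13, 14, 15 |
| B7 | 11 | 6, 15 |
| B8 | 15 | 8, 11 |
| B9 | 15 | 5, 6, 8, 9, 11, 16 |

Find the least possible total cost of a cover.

45

B1, B3, B6, B9 together cover every certification (B1 ∪ B3 ∪ B6 ∪ B9 = {5, 6, 7, 8, 9, 10, 11, 12, 13, 14, 15, 16}); total cost 12 + 9 + 9 + 15 = 45.
The greedy pick B4, B1, B3, B6, B5 costs 48; no covering selection beats 45.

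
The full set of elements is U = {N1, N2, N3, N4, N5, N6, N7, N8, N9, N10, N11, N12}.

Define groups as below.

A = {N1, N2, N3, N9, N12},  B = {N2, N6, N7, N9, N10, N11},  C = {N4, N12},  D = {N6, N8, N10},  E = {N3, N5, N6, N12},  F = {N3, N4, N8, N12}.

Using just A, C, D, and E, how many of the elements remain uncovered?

2

Union of A, C, D, E = {N1, N2, N3, N4, N5, N6, N8, N9, N10, N12}.
Not covered: N7, N11 — 2 elements.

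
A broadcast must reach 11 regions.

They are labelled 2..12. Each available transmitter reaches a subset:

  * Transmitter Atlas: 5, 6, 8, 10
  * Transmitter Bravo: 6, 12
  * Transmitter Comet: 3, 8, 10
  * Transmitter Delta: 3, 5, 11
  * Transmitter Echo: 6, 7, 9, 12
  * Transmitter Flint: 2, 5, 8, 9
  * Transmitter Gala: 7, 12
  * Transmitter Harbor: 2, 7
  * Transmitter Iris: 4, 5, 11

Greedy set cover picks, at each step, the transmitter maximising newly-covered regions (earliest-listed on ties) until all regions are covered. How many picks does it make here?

5

Greedy: pick Atlas (covers 4 new) → pick Echo (covers 3 new) → pick Delta (covers 2 new) → pick Flint (covers 1 new) → pick Iris (covers 1 new). Total picks: 5.
(The true minimum cover uses only 4 transmitters, so greedy is not optimal here.)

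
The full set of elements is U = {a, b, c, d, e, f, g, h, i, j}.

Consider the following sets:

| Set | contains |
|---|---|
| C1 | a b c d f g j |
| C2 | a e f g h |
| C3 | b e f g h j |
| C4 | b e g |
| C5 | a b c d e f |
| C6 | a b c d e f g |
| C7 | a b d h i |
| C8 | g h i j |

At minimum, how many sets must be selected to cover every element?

2

C5 and C8 cover everything between them: the union {a, b, c, d, e, f, g, h, i, j} is all of U.
No single set has all 10 elements (the largest, C1, has 7), so 2 is optimal.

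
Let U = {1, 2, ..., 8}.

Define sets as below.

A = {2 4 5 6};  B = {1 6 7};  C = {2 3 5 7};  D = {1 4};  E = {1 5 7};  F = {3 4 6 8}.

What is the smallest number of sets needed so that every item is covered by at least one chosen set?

C, E, and F cover everything between them: the union {1, 2, 3, 4, 5, 6, 7, 8} is all of U.
Only F contains 8, so F is forced; the remaining 4 items need at least 2 more sets (each remaining set adds at most 3) — so at least 3 sets are needed, and 3 is optimal.

3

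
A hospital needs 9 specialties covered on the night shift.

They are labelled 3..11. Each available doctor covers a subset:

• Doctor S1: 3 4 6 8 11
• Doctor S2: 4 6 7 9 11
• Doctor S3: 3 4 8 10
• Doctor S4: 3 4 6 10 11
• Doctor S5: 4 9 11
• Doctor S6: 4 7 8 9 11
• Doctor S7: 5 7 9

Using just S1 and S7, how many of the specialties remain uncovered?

Union of S1, S7 = {3, 4, 5, 6, 7, 8, 9, 11}.
Not covered: 10 — 1 specialty.

1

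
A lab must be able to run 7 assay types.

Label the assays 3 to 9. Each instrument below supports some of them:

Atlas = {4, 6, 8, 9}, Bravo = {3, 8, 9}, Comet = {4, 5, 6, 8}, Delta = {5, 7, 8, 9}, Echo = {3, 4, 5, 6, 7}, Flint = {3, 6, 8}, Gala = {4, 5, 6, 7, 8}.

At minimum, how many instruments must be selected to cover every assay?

Bravo and Gala together: Bravo ∪ Gala = {3, 4, 5, 6, 7, 8, 9} — every assay is covered.
No single instrument has all 7 assays (the largest, Echo, has 5), so 2 is optimal.

2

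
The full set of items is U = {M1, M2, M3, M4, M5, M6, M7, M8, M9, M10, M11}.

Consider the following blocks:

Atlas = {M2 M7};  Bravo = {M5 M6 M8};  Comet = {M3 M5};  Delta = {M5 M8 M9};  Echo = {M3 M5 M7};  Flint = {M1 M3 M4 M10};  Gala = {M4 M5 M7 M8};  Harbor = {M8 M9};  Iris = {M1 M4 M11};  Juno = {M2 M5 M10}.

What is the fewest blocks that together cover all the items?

5

Atlas and Bravo and Flint and Harbor and Iris together: Atlas ∪ Bravo ∪ Flint ∪ Harbor ∪ Iris = {M1, M2, M3, M4, M5, M6, M7, M8, M9, M10, M11} — every item is covered.
No 4 of the 10 blocks cover everything (all 210 combinations miss at least one item), so 5 is optimal.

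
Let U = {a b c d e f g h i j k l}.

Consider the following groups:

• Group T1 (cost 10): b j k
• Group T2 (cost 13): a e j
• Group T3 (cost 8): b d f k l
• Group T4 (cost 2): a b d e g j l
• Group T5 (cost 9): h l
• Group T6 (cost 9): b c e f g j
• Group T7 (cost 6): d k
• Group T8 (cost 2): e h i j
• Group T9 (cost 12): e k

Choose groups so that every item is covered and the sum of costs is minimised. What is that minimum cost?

T4, T6, T7, T8 together cover every item (T4 ∪ T6 ∪ T7 ∪ T8 = {a, b, c, d, e, f, g, h, i, j, k, l}); total cost 2 + 9 + 6 + 2 = 19.
The greedy pick T4, T8, T3, T6 costs 21; no covering selection beats 19.

19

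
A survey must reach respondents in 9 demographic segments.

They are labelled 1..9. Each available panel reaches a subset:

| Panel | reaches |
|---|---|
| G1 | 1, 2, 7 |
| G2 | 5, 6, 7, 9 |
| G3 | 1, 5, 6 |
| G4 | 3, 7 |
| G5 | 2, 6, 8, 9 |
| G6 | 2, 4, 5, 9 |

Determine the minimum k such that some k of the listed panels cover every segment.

4

G3 and G4 and G5 and G6 together: G3 ∪ G4 ∪ G5 ∪ G6 = {1, 2, 3, 4, 5, 6, 7, 8, 9} — every segment is covered.
Only G6 contains 4, so G6 is forced; the remaining 5 segments need at least 3 more panels (each remaining panel adds at most 2) — so at least 4 panels are needed, and 4 is optimal.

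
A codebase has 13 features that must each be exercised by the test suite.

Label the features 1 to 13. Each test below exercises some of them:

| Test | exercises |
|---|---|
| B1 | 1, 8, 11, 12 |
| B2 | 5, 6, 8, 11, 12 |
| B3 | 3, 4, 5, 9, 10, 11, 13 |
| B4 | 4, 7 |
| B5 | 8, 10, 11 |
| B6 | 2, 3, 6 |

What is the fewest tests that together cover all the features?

B1 and B3 and B4 and B6 together: B1 ∪ B3 ∪ B4 ∪ B6 = {1, 2, 3, 4, 5, 6, 7, 8, 9, 10, 11, 12, 13} — every feature is covered.
No 3 of the 6 tests cover everything (all 20 combinations miss at least one feature), so 4 is optimal.

4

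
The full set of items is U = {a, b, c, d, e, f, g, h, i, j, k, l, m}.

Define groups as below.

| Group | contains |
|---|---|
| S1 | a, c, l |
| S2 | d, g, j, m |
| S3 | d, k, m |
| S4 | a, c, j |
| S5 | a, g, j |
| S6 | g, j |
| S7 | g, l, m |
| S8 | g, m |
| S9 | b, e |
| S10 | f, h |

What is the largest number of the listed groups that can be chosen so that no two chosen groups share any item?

5

S1, S3, S6, S9, S10 are pairwise disjoint (S1={a,c,l}; S3={d,k,m}; S6={g,j}; S9={b,e}; S10={f,h}).
Every remaining group overlaps one of these, and no 6 of the listed groups are pairwise disjoint, so 5 is the maximum.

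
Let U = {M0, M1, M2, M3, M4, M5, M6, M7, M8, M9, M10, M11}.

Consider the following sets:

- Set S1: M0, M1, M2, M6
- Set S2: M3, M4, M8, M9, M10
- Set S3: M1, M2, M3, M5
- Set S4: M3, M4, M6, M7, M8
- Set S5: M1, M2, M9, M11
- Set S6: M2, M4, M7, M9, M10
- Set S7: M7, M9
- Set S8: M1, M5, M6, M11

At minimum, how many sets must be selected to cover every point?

Take {S1, S2, S7, S8}. Their union is {M0, M1, M2, M3, M4, M5, M6, M7, M8, M9, M10, M11}, which is all 12 points.
No 3 of the 8 sets cover everything (all 56 combinations miss at least one point), so 4 is optimal.

4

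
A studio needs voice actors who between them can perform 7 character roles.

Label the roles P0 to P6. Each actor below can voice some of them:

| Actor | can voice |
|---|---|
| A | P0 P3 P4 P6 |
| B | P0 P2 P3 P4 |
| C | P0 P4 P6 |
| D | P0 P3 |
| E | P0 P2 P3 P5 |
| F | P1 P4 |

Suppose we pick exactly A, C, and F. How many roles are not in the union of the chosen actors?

2

Union of A, C, F = {P0, P1, P3, P4, P6}.
Not covered: P2, P5 — 2 roles.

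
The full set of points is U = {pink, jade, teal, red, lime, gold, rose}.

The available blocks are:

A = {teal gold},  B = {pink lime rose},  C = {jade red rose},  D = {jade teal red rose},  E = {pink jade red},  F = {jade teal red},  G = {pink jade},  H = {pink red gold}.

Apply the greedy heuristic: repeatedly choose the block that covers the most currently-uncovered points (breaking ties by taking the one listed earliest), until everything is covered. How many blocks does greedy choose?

Greedy: pick D (covers 4 new) → pick B (covers 2 new) → pick A (covers 1 new). Total picks: 3.

3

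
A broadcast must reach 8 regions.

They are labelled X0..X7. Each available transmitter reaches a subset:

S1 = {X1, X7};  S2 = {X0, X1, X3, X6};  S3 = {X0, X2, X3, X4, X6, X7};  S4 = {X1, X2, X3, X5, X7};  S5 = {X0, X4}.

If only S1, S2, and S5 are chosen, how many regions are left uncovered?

Union of S1, S2, S5 = {X0, X1, X3, X4, X6, X7}.
Not covered: X2, X5 — 2 regions.

2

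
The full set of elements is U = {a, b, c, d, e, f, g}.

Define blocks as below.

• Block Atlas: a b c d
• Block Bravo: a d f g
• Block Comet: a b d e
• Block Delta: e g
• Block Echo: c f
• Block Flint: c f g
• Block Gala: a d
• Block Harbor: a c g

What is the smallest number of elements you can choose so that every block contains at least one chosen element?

Take H = {c, d, g}. Each listed block contains at least one of these, so H is a hitting set of size 3.
The blocks Delta, Echo, Gala are pairwise disjoint, so any hitting set needs a separate element for each — at least 3. Hence 3 is optimal.

3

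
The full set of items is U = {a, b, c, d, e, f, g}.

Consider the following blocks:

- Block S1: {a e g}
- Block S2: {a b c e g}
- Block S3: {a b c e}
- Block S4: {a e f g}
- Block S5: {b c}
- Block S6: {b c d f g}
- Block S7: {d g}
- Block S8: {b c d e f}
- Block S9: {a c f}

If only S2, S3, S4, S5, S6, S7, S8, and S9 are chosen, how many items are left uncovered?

0

Union of S2, S3, S4, S5, S6, S7, S8, S9 = {a, b, c, d, e, f, g} — that's every item, so 0 are uncovered.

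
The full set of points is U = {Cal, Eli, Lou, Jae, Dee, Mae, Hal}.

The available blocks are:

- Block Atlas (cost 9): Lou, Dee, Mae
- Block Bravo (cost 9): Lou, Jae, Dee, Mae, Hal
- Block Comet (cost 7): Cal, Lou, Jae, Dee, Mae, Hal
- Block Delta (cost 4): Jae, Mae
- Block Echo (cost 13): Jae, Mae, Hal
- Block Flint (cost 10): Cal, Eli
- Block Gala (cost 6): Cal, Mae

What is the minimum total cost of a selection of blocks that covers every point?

17

Comet, Flint together cover every point (Comet ∪ Flint = {Cal, Eli, Lou, Jae, Dee, Mae, Hal}); total cost 7 + 10 = 17.
No covering selection has total cost below 17.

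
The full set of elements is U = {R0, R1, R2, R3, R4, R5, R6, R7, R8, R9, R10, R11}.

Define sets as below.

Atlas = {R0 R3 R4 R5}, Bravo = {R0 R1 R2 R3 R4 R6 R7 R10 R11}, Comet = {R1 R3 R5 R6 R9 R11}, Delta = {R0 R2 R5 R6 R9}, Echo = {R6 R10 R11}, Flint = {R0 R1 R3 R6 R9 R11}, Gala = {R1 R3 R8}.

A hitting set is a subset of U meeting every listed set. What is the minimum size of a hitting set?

2

Take H = {R3, R6}. Each listed set contains at least one of these, so H is a hitting set of size 2.
The sets Echo, Gala are pairwise disjoint, so any hitting set needs a separate element for each — at least 2. Hence 2 is optimal.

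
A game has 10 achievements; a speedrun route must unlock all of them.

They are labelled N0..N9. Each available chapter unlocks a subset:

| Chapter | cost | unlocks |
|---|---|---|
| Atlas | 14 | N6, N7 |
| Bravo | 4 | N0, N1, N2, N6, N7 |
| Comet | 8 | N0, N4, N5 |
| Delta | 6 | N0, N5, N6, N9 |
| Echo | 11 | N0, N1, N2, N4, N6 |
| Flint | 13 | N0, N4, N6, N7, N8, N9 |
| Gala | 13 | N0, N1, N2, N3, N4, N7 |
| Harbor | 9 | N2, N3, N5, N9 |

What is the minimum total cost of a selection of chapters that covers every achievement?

26

Bravo, Flint, Harbor together cover every achievement (Bravo ∪ Flint ∪ Harbor = {N0, N1, N2, N3, N4, N5, N6, N7, N8, N9}); total cost 4 + 13 + 9 = 26.
The greedy pick Bravo, Delta, Flint, Harbor costs 32; no covering selection beats 26.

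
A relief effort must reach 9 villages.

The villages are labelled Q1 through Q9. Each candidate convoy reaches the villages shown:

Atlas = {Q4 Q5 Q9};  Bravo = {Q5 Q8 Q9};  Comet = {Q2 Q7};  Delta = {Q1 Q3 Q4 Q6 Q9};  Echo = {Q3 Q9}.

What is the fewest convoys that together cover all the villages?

Take {Bravo, Comet, Delta}. Their union is {Q1, Q2, Q3, Q4, Q5, Q6, Q7, Q8, Q9}, which is all 9 villages.
Only Delta contains Q1, so Delta is forced; the remaining 4 villages need at least 2 more convoys (each remaining convoy adds at most 2) — so at least 3 convoys are needed, and 3 is optimal.

3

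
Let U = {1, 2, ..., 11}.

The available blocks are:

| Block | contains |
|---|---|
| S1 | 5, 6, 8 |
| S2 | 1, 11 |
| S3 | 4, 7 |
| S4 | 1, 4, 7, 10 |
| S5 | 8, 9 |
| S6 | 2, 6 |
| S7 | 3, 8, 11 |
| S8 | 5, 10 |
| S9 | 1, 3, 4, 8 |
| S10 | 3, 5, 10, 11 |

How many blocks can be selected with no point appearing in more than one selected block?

S2, S3, S5, S6, S8 are pairwise disjoint (S2={1,11}; S3={4,7}; S5={8,9}; S6={2,6}; S8={5,10}).
Every remaining block overlaps one of these, and no 6 of the listed blocks are pairwise disjoint, so 5 is the maximum.

5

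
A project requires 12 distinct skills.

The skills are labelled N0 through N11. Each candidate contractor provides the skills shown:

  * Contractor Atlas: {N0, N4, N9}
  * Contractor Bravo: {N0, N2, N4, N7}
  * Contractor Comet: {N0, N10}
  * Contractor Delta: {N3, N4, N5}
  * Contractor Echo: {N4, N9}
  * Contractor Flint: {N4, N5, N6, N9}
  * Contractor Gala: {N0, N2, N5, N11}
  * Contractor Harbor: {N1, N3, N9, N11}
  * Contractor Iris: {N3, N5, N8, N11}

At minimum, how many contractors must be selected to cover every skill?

Take {Bravo, Comet, Flint, Harbor, Iris}. Their union is {N0, N1, N2, N3, N4, N5, N6, N7, N8, N9, N10, N11}, which is all 12 skills.
No 4 of the 9 contractors cover everything (all 126 combinations miss at least one skill), so 5 is optimal.

5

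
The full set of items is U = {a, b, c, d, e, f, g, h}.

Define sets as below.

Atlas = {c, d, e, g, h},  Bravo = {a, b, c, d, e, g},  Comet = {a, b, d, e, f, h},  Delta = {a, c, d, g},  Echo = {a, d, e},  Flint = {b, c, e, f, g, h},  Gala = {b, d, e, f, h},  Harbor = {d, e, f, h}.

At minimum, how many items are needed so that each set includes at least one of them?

The 2 items {d, g} hit every set.
No single item lies in every set, so at least 2 are needed and 2 is optimal.

2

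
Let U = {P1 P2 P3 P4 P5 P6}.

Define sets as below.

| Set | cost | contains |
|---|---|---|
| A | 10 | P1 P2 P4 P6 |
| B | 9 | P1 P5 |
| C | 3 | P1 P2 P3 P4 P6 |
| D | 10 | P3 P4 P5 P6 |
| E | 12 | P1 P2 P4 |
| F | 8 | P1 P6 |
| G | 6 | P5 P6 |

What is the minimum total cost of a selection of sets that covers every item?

9

C, G together cover every item (C ∪ G = {P1, P2, P3, P4, P5, P6}); total cost 3 + 6 = 9.
No covering selection has total cost below 9.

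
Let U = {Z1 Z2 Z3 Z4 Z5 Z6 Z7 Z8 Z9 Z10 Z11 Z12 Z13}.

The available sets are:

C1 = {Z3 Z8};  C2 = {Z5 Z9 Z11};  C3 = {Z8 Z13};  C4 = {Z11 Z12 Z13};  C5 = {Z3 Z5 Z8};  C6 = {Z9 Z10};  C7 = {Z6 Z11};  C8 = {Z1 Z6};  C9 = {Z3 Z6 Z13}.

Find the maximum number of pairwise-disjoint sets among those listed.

C1, C4, C6, C8 are pairwise disjoint (C1={Z3,Z8}; C4={Z11,Z12,Z13}; C6={Z9,Z10}; C8={Z1,Z6}).
Every remaining set overlaps one of these, and no 5 of the listed sets are pairwise disjoint, so 4 is the maximum.

4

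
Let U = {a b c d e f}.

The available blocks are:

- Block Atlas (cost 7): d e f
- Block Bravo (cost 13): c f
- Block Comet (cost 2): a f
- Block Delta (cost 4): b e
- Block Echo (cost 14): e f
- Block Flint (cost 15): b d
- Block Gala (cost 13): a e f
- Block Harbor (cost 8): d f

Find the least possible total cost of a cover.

Atlas, Bravo, Comet, Delta together cover every element (Atlas ∪ Bravo ∪ Comet ∪ Delta = {a, b, c, d, e, f}); total cost 7 + 13 + 2 + 4 = 26.
No covering selection has total cost below 26.

26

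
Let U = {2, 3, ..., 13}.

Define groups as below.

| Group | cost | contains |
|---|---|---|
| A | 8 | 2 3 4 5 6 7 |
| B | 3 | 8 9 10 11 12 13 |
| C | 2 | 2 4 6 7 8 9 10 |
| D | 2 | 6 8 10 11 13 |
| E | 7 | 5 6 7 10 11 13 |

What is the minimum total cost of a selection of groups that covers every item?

A, B together cover every item (A ∪ B = {2, 3, 4, 5, 6, 7, 8, 9, 10, 11, 12, 13}); total cost 8 + 3 = 11.
The greedy pick C, B, A costs 13; no covering selection beats 11.

11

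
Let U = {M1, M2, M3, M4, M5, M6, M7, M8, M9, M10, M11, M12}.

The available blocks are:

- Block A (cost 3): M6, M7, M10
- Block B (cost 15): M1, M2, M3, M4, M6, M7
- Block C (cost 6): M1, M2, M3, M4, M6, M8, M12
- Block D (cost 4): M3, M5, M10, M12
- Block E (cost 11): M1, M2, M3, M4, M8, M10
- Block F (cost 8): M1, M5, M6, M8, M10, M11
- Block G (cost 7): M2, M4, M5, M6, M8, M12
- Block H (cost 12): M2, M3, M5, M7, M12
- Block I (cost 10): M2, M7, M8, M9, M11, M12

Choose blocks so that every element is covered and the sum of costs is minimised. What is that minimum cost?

20

C, D, I together cover every element (C ∪ D ∪ I = {M1, M2, M3, M4, M5, M6, M7, M8, M9, M10, M11, M12}); total cost 6 + 4 + 10 = 20.
The greedy pick C, A, D, I costs 23; no covering selection beats 20.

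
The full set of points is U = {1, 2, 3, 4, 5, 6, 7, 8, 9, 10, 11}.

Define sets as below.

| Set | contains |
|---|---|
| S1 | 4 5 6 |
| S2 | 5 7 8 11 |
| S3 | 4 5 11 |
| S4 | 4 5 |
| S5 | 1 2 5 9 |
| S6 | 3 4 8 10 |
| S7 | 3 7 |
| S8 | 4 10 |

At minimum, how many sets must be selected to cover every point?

4

Take {S1, S2, S5, S6}. Their union is {1, 2, 3, 4, 5, 6, 7, 8, 9, 10, 11}, which is all 11 points.
Only S1 contains 6, so S1 is forced; the remaining 8 points need at least 3 more sets (each remaining set adds at most 3) — so at least 4 sets are needed, and 4 is optimal.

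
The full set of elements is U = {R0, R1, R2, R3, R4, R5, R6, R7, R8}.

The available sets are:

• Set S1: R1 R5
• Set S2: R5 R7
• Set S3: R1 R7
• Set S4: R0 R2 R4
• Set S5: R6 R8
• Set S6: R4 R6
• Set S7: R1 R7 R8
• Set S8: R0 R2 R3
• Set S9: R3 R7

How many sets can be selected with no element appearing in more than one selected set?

4

S1, S4, S5, S9 are pairwise disjoint (S1={R1,R5}; S4={R0,R2,R4}; S5={R6,R8}; S9={R3,R7}).
Every remaining set overlaps one of these, and no 5 of the listed sets are pairwise disjoint, so 4 is the maximum.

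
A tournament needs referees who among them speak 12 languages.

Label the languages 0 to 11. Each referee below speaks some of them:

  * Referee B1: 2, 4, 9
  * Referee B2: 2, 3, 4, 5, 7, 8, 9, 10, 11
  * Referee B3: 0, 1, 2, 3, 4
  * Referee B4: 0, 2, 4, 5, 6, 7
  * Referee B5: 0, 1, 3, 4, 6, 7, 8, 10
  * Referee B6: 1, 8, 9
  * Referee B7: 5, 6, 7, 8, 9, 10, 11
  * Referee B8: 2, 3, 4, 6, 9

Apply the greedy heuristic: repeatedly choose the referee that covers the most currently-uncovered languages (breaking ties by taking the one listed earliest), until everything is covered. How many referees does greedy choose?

Greedy: pick B2 (covers 9 new) → pick B5 (covers 3 new). Total picks: 2.

2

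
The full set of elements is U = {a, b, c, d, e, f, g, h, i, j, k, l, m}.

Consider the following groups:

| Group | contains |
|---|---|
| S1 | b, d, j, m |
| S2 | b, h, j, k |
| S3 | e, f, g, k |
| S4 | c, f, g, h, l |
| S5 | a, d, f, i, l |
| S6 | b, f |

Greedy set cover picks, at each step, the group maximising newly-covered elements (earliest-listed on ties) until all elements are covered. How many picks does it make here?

4

Greedy: pick S4 (covers 5 new) → pick S1 (covers 4 new) → pick S3 (covers 2 new) → pick S5 (covers 2 new). Total picks: 4.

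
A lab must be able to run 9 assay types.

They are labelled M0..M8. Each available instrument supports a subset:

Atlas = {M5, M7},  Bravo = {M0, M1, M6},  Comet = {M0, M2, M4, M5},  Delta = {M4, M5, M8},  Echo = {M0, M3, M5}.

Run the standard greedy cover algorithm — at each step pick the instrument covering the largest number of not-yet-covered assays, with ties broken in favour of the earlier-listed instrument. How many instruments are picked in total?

5

Greedy: pick Comet (covers 4 new) → pick Bravo (covers 2 new) → pick Atlas (covers 1 new) → pick Delta (covers 1 new) → pick Echo (covers 1 new). Total picks: 5.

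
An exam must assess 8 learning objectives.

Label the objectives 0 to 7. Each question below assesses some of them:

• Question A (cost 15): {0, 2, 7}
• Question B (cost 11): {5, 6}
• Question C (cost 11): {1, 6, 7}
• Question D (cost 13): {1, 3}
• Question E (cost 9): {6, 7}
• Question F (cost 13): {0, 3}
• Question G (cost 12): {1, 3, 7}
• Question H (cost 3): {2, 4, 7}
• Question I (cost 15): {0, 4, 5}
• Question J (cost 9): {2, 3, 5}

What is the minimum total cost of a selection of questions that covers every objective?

C, I, J together cover every objective (C ∪ I ∪ J = {0, 1, 2, 3, 4, 5, 6, 7}); total cost 11 + 15 + 9 = 35.
The greedy pick H, J, C, F costs 36; no covering selection beats 35.

35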